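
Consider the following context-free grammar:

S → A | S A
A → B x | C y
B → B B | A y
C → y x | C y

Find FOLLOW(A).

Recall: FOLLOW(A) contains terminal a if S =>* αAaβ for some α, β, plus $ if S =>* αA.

We compute FOLLOW(A) using the standard algorithm.
FOLLOW(S) starts with {$}.
FIRST(A) = {y}
FIRST(B) = {y}
FIRST(C) = {y}
FIRST(S) = {y}
FOLLOW(A) = {$, y}
FOLLOW(B) = {x, y}
FOLLOW(C) = {y}
FOLLOW(S) = {$, y}
Therefore, FOLLOW(A) = {$, y}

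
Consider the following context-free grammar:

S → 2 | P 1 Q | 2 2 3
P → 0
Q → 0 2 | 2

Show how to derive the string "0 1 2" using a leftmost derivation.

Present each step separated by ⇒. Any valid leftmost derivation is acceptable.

S ⇒ P 1 Q ⇒ 0 1 Q ⇒ 0 1 2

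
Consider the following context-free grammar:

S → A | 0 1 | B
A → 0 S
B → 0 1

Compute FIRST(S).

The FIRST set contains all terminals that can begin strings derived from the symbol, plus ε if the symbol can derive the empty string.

We compute FIRST(S) using the standard algorithm.
FIRST(A) = {0}
FIRST(B) = {0}
FIRST(S) = {0}
Therefore, FIRST(S) = {0}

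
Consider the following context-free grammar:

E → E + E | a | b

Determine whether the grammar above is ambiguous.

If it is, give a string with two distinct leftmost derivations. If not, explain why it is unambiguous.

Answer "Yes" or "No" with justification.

Yes - the string 'a + b + a + a + b' has two distinct leftmost derivations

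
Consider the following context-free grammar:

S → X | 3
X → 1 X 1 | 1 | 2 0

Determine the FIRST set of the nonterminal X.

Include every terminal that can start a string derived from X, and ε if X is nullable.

We compute FIRST(X) using the standard algorithm.
FIRST(S) = {1, 2, 3}
FIRST(X) = {1, 2}
Therefore, FIRST(X) = {1, 2}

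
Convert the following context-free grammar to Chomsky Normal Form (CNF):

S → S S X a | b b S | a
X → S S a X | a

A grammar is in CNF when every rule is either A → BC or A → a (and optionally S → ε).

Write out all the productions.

TA → a; TB → b; S → a; X → a; S → S X0; X0 → S X1; X1 → X TA; S → TB X2; X2 → TB S; X → S X3; X3 → S X4; X4 → TA X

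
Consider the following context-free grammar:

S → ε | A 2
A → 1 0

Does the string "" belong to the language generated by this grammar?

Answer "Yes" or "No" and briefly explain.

Yes - a valid derivation exists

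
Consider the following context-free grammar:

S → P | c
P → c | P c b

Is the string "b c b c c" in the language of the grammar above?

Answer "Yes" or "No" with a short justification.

No - no valid derivation exists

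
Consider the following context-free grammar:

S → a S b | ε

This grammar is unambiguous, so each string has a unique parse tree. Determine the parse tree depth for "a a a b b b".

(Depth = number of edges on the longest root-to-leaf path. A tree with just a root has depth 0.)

4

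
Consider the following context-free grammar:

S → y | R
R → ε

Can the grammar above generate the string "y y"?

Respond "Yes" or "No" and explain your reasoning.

No - no valid derivation exists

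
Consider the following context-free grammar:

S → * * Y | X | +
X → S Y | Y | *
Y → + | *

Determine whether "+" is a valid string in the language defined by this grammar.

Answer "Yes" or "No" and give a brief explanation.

Yes - a valid derivation exists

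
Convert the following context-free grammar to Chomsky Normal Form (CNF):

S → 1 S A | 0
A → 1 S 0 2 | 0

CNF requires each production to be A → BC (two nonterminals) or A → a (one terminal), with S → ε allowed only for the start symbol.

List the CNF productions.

T1 → 1; S → 0; T0 → 0; T2 → 2; A → 0; S → T1 X0; X0 → S A; A → T1 X1; X1 → S X2; X2 → T0 T2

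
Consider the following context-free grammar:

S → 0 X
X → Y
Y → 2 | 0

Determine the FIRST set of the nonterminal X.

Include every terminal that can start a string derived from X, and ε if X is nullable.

We compute FIRST(X) using the standard algorithm.
FIRST(S) = {0}
FIRST(X) = {0, 2}
FIRST(Y) = {0, 2}
Therefore, FIRST(X) = {0, 2}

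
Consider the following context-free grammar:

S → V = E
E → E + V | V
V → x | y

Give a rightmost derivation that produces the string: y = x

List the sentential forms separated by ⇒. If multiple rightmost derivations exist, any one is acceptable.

S ⇒ V = E ⇒ V = V ⇒ V = x ⇒ y = x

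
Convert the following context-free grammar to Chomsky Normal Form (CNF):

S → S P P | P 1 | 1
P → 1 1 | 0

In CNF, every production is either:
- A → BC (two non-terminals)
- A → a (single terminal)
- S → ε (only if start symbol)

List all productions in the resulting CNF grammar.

T1 → 1; S → 1; P → 0; S → S X0; X0 → P P; S → P T1; P → T1 T1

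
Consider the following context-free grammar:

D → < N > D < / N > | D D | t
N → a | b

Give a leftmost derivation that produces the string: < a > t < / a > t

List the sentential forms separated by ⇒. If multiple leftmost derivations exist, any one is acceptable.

D ⇒ D D ⇒ < N > D < / N > D ⇒ < a > D < / N > D ⇒ < a > t < / N > D ⇒ < a > t < / a > D ⇒ < a > t < / a > t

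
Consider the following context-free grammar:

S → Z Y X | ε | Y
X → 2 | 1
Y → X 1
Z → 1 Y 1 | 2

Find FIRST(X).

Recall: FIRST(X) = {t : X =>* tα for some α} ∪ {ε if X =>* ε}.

We compute FIRST(X) using the standard algorithm.
FIRST(S) = {1, 2, ε}
FIRST(X) = {1, 2}
FIRST(Y) = {1, 2}
FIRST(Z) = {1, 2}
Therefore, FIRST(X) = {1, 2}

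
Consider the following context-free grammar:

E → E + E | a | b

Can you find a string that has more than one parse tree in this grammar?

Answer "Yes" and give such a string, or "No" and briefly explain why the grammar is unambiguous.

Yes - the string 'a + a + a + b' has two distinct parse trees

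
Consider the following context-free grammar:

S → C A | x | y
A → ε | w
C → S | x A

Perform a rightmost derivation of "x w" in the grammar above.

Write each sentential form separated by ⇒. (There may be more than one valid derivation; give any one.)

S ⇒ C A ⇒ C ⇒ x A ⇒ x w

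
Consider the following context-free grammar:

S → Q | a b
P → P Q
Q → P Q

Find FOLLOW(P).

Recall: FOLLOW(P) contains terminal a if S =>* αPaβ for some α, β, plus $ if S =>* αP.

We compute FOLLOW(P) using the standard algorithm.
FOLLOW(S) starts with {$}.
FIRST(P) = {}
FIRST(Q) = {}
FIRST(S) = {a}
FOLLOW(P) = {}
FOLLOW(Q) = {$}
FOLLOW(S) = {$}
Therefore, FOLLOW(P) = {}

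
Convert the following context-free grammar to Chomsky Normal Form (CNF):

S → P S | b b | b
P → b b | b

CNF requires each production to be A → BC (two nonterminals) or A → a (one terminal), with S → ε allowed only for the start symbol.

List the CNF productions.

TB → b; S → b; P → b; S → P S; S → TB TB; P → TB TB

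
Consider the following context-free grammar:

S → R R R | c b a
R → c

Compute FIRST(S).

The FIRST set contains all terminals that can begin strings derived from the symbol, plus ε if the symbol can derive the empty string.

We compute FIRST(S) using the standard algorithm.
FIRST(R) = {c}
FIRST(S) = {c}
Therefore, FIRST(S) = {c}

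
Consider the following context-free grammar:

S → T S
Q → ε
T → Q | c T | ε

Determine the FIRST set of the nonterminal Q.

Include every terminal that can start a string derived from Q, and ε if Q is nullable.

We compute FIRST(Q) using the standard algorithm.
FIRST(Q) = {ε}
FIRST(S) = {c}
FIRST(T) = {c, ε}
Therefore, FIRST(Q) = {ε}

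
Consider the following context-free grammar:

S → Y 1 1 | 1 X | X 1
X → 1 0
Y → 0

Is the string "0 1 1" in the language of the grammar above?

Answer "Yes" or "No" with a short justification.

Yes - a valid derivation exists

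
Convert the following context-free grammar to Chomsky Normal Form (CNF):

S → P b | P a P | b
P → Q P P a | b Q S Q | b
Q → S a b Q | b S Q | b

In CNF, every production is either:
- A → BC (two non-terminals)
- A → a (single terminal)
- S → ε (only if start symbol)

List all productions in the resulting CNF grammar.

TB → b; TA → a; S → b; P → b; Q → b; S → P TB; S → P X0; X0 → TA P; P → Q X1; X1 → P X2; X2 → P TA; P → TB X3; X3 → Q X4; X4 → S Q; Q → S X5; X5 → TA X6; X6 → TB Q; Q → TB X7; X7 → S Q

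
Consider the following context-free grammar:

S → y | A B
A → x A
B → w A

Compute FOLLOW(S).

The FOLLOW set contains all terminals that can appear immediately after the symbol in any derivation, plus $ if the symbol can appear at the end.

We compute FOLLOW(S) using the standard algorithm.
FOLLOW(S) starts with {$}.
FIRST(A) = {x}
FIRST(B) = {w}
FIRST(S) = {x, y}
FOLLOW(A) = {$, w}
FOLLOW(B) = {$}
FOLLOW(S) = {$}
Therefore, FOLLOW(S) = {$}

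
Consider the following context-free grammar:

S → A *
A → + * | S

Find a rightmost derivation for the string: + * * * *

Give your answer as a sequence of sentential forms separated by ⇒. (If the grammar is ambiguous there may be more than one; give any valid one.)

S ⇒ A * ⇒ S * ⇒ A * * ⇒ S * * ⇒ A * * * ⇒ + * * * *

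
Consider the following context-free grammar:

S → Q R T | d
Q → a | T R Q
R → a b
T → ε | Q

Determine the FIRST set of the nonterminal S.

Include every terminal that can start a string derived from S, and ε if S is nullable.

We compute FIRST(S) using the standard algorithm.
FIRST(Q) = {a}
FIRST(R) = {a}
FIRST(S) = {a, d}
FIRST(T) = {a, ε}
Therefore, FIRST(S) = {a, d}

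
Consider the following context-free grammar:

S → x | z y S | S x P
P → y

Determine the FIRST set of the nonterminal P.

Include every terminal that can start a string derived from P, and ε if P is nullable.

We compute FIRST(P) using the standard algorithm.
FIRST(P) = {y}
FIRST(S) = {x, z}
Therefore, FIRST(P) = {y}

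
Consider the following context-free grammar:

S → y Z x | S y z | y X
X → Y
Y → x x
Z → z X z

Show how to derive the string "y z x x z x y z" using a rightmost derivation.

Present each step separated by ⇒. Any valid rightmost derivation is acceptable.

S ⇒ S y z ⇒ y Z x y z ⇒ y z X z x y z ⇒ y z Y z x y z ⇒ y z x x z x y z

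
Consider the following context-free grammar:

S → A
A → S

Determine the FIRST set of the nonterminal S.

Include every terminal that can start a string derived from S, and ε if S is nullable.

We compute FIRST(S) using the standard algorithm.
FIRST(A) = {}
FIRST(S) = {}
Therefore, FIRST(S) = {}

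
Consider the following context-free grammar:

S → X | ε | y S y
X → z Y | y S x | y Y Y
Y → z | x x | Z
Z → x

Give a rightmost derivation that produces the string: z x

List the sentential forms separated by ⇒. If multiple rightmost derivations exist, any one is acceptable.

S ⇒ X ⇒ z Y ⇒ z Z ⇒ z x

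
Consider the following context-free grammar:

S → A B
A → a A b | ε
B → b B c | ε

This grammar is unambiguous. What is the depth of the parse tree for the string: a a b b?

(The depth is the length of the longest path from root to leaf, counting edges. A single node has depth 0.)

4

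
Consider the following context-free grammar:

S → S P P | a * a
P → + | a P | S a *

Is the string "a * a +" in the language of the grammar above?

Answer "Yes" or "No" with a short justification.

No - no valid derivation exists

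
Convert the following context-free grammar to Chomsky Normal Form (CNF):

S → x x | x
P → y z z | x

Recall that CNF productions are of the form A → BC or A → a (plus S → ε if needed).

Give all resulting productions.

TX → x; S → x; TY → y; TZ → z; P → x; S → TX TX; P → TY X0; X0 → TZ TZ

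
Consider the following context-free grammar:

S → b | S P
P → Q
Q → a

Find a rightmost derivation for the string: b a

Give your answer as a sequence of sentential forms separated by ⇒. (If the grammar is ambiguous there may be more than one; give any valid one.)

S ⇒ S P ⇒ S Q ⇒ S a ⇒ b a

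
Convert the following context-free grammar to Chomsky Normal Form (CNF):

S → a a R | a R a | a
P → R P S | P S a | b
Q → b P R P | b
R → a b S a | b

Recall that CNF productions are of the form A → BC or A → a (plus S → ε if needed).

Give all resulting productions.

TA → a; S → a; P → b; TB → b; Q → b; R → b; S → TA X0; X0 → TA R; S → TA X1; X1 → R TA; P → R X2; X2 → P S; P → P X3; X3 → S TA; Q → TB X4; X4 → P X5; X5 → R P; R → TA X6; X6 → TB X7; X7 → S TA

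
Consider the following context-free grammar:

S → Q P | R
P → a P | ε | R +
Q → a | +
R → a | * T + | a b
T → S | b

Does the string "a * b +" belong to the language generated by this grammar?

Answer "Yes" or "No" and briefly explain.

No - no valid derivation exists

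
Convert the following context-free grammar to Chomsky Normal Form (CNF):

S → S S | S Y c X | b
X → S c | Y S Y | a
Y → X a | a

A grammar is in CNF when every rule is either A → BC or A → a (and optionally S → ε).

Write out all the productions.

TC → c; S → b; X → a; TA → a; Y → a; S → S S; S → S X0; X0 → Y X1; X1 → TC X; X → S TC; X → Y X2; X2 → S Y; Y → X TA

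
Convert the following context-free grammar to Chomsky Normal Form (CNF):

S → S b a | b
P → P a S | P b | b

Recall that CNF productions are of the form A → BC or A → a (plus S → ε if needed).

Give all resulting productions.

TB → b; TA → a; S → b; P → b; S → S X0; X0 → TB TA; P → P X1; X1 → TA S; P → P TB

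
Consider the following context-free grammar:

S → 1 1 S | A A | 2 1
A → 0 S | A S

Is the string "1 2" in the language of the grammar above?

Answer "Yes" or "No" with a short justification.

No - no valid derivation exists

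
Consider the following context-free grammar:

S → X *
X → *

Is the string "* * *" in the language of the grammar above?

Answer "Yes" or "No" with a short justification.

No - no valid derivation exists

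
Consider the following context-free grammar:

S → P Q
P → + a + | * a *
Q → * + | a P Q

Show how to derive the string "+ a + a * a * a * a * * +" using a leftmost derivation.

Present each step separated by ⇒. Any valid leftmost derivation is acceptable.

S ⇒ P Q ⇒ + a + Q ⇒ + a + a P Q ⇒ + a + a * a * Q ⇒ + a + a * a * a P Q ⇒ + a + a * a * a * a * Q ⇒ + a + a * a * a * a * * +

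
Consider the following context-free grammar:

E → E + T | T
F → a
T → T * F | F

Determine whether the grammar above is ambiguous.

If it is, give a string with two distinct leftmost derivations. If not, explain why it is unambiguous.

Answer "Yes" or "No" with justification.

No - the grammar is unambiguous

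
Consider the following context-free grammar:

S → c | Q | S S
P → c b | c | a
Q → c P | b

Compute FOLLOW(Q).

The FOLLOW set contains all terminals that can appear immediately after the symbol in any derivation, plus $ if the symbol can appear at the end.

We compute FOLLOW(Q) using the standard algorithm.
FOLLOW(S) starts with {$}.
FIRST(P) = {a, c}
FIRST(Q) = {b, c}
FIRST(S) = {b, c}
FOLLOW(P) = {$, b, c}
FOLLOW(Q) = {$, b, c}
FOLLOW(S) = {$, b, c}
Therefore, FOLLOW(Q) = {$, b, c}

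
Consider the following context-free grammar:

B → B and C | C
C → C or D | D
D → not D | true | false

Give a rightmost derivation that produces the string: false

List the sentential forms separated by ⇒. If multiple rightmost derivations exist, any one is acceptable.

B ⇒ C ⇒ D ⇒ false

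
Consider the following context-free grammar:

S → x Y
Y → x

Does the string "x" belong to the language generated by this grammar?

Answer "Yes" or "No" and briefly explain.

No - no valid derivation exists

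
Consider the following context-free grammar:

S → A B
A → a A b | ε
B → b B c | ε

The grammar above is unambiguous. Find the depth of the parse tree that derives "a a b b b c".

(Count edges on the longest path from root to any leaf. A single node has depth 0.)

4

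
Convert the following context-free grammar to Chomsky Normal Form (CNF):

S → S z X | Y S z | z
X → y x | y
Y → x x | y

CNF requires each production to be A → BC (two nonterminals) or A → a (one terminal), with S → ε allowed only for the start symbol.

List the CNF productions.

TZ → z; S → z; TY → y; TX → x; X → y; Y → y; S → S X0; X0 → TZ X; S → Y X1; X1 → S TZ; X → TY TX; Y → TX TX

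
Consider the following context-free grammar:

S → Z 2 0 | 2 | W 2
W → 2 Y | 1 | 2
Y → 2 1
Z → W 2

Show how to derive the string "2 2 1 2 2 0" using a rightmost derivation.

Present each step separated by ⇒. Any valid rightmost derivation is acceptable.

S ⇒ Z 2 0 ⇒ W 2 2 0 ⇒ 2 Y 2 2 0 ⇒ 2 2 1 2 2 0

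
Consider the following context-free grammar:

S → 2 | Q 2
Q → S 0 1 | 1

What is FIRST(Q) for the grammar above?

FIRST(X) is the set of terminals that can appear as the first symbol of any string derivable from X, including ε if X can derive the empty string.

We compute FIRST(Q) using the standard algorithm.
FIRST(Q) = {1, 2}
FIRST(S) = {1, 2}
Therefore, FIRST(Q) = {1, 2}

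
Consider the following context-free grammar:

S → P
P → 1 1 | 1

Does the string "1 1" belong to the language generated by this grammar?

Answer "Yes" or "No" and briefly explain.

Yes - a valid derivation exists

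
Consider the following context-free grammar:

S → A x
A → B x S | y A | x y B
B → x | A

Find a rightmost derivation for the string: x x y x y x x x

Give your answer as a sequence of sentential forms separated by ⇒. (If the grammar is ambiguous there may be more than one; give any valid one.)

S ⇒ A x ⇒ B x S x ⇒ B x A x x ⇒ B x y A x x ⇒ B x y x y B x x ⇒ B x y x y x x x ⇒ x x y x y x x x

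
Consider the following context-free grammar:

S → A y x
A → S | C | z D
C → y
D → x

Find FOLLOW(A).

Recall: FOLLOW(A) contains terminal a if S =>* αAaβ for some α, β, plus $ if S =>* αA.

We compute FOLLOW(A) using the standard algorithm.
FOLLOW(S) starts with {$}.
FIRST(A) = {y, z}
FIRST(C) = {y}
FIRST(D) = {x}
FIRST(S) = {y, z}
FOLLOW(A) = {y}
FOLLOW(C) = {y}
FOLLOW(D) = {y}
FOLLOW(S) = {$, y}
Therefore, FOLLOW(A) = {y}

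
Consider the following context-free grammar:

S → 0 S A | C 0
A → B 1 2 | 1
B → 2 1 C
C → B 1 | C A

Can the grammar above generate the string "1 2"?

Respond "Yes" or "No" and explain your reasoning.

No - no valid derivation exists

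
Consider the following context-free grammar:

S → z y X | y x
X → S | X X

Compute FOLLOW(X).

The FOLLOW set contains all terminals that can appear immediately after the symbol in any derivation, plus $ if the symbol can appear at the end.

We compute FOLLOW(X) using the standard algorithm.
FOLLOW(S) starts with {$}.
FIRST(S) = {y, z}
FIRST(X) = {y, z}
FOLLOW(S) = {$, y, z}
FOLLOW(X) = {$, y, z}
Therefore, FOLLOW(X) = {$, y, z}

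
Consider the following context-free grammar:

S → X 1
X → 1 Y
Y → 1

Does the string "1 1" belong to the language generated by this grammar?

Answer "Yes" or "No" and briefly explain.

No - no valid derivation exists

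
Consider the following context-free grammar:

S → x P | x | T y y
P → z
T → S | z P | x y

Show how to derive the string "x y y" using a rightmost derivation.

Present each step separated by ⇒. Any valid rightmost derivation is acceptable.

S ⇒ T y y ⇒ S y y ⇒ x y y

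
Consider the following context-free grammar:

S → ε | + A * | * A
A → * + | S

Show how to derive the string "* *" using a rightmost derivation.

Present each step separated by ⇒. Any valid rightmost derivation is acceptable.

S ⇒ * A ⇒ * S ⇒ * * A ⇒ * * S ⇒ * *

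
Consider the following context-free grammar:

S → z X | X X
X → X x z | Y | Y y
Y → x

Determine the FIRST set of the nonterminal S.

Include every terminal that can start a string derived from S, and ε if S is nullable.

We compute FIRST(S) using the standard algorithm.
FIRST(S) = {x, z}
FIRST(X) = {x}
FIRST(Y) = {x}
Therefore, FIRST(S) = {x, z}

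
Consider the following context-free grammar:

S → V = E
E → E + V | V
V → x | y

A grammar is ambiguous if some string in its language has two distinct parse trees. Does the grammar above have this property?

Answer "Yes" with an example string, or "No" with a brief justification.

No - the grammar is unambiguous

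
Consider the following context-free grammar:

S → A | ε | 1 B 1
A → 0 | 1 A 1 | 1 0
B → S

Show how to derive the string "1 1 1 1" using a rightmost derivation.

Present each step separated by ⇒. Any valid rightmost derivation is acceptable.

S ⇒ 1 B 1 ⇒ 1 S 1 ⇒ 1 1 B 1 1 ⇒ 1 1 S 1 1 ⇒ 1 1 1 1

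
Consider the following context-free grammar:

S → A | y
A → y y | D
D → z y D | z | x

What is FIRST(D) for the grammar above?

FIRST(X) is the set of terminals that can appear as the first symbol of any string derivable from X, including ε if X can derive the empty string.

We compute FIRST(D) using the standard algorithm.
FIRST(A) = {x, y, z}
FIRST(D) = {x, z}
FIRST(S) = {x, y, z}
Therefore, FIRST(D) = {x, z}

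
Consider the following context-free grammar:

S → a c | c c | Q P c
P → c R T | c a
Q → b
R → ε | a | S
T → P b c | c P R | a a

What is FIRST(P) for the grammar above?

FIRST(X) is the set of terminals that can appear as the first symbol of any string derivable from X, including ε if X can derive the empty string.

We compute FIRST(P) using the standard algorithm.
FIRST(P) = {c}
FIRST(Q) = {b}
FIRST(R) = {a, b, c, ε}
FIRST(S) = {a, b, c}
FIRST(T) = {a, c}
Therefore, FIRST(P) = {c}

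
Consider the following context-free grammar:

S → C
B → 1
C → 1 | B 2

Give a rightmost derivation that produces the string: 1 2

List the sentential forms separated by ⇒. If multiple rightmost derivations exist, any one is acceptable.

S ⇒ C ⇒ B 2 ⇒ 1 2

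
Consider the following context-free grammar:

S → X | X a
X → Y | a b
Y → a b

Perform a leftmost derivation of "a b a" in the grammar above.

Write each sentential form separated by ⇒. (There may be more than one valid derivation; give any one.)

S ⇒ X a ⇒ Y a ⇒ a b a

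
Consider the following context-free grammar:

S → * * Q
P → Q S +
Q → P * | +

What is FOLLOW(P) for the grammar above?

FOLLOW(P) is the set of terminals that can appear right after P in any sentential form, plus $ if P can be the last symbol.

We compute FOLLOW(P) using the standard algorithm.
FOLLOW(S) starts with {$}.
FIRST(P) = {+}
FIRST(Q) = {+}
FIRST(S) = {*}
FOLLOW(P) = {*}
FOLLOW(Q) = {$, *, +}
FOLLOW(S) = {$, +}
Therefore, FOLLOW(P) = {*}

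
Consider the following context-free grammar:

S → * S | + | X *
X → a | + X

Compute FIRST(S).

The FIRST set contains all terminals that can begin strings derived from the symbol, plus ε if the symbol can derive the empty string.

We compute FIRST(S) using the standard algorithm.
FIRST(S) = {*, +, a}
FIRST(X) = {+, a}
Therefore, FIRST(S) = {*, +, a}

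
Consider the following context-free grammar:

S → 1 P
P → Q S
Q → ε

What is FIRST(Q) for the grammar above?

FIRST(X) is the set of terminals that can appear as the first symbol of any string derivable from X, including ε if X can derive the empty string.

We compute FIRST(Q) using the standard algorithm.
FIRST(P) = {1}
FIRST(Q) = {ε}
FIRST(S) = {1}
Therefore, FIRST(Q) = {ε}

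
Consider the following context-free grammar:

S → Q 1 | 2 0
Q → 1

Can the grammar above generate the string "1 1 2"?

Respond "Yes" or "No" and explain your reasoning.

No - no valid derivation exists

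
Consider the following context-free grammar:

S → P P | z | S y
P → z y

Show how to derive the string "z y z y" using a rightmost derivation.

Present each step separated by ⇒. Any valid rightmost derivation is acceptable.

S ⇒ P P ⇒ P z y ⇒ z y z y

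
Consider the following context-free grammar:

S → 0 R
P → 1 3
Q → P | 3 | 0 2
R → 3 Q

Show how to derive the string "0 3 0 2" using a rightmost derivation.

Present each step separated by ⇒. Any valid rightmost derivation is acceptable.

S ⇒ 0 R ⇒ 0 3 Q ⇒ 0 3 0 2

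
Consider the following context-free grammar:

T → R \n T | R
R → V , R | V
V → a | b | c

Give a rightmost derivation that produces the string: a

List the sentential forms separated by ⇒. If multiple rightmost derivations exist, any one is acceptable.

T ⇒ R ⇒ V ⇒ a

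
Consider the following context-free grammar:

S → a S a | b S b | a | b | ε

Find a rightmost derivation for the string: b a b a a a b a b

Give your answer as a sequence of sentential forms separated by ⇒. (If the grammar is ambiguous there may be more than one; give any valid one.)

S ⇒ b S b ⇒ b a S a b ⇒ b a b S b a b ⇒ b a b a S a b a b ⇒ b a b a a a b a b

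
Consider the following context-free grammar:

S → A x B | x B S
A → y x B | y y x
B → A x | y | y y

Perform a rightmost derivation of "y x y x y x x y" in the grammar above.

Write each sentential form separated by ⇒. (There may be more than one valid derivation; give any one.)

S ⇒ A x B ⇒ A x y ⇒ y x B x y ⇒ y x A x x y ⇒ y x y x B x x y ⇒ y x y x y x x y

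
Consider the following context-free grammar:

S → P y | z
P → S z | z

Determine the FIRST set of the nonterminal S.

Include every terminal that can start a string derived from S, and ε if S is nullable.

We compute FIRST(S) using the standard algorithm.
FIRST(P) = {z}
FIRST(S) = {z}
Therefore, FIRST(S) = {z}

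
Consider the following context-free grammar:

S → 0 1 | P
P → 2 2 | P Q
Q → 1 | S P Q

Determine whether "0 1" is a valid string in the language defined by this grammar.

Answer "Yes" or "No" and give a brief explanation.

Yes - a valid derivation exists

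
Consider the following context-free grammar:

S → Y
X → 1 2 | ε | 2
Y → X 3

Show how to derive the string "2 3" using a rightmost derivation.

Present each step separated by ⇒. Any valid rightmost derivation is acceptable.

S ⇒ Y ⇒ X 3 ⇒ 2 3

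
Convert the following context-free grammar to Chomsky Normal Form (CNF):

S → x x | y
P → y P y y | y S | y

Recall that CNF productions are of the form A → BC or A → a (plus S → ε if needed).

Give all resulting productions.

TX → x; S → y; TY → y; P → y; S → TX TX; P → TY X0; X0 → P X1; X1 → TY TY; P → TY S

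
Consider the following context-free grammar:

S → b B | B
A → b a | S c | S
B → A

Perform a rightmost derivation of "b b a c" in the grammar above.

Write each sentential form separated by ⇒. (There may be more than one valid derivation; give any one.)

S ⇒ b B ⇒ b A ⇒ b S c ⇒ b B c ⇒ b A c ⇒ b b a c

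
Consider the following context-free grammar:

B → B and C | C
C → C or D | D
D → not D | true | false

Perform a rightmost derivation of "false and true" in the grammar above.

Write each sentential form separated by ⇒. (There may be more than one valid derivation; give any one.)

B ⇒ B and C ⇒ B and D ⇒ B and true ⇒ C and true ⇒ D and true ⇒ false and true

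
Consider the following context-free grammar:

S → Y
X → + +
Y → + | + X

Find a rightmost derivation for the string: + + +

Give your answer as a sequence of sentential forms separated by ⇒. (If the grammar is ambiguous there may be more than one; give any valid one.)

S ⇒ Y ⇒ + X ⇒ + + +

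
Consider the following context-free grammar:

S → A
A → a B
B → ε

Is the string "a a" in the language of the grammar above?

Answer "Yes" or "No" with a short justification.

No - no valid derivation exists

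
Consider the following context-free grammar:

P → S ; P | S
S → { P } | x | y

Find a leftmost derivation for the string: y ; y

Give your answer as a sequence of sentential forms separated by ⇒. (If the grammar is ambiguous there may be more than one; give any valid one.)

P ⇒ S ; P ⇒ y ; P ⇒ y ; S ⇒ y ; y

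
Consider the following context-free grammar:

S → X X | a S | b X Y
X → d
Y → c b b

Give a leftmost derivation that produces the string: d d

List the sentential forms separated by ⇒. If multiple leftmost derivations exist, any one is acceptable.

S ⇒ X X ⇒ d X ⇒ d d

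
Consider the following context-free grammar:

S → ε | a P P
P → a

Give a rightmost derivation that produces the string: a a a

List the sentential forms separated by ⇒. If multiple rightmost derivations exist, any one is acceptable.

S ⇒ a P P ⇒ a P a ⇒ a a a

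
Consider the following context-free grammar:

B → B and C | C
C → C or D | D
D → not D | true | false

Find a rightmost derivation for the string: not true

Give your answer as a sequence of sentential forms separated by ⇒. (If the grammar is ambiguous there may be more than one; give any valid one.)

B ⇒ C ⇒ D ⇒ not D ⇒ not true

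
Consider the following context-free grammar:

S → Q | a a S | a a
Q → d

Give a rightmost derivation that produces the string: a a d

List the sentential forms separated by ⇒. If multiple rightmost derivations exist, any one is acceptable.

S ⇒ a a S ⇒ a a Q ⇒ a a d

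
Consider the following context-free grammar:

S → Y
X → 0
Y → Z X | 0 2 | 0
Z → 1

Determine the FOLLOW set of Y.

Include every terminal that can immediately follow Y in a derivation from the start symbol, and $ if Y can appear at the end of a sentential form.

We compute FOLLOW(Y) using the standard algorithm.
FOLLOW(S) starts with {$}.
FIRST(S) = {0, 1}
FIRST(X) = {0}
FIRST(Y) = {0, 1}
FIRST(Z) = {1}
FOLLOW(S) = {$}
FOLLOW(X) = {$}
FOLLOW(Y) = {$}
FOLLOW(Z) = {0}
Therefore, FOLLOW(Y) = {$}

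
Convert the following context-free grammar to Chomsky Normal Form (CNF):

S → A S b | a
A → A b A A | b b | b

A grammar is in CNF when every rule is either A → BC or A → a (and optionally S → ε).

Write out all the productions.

TB → b; S → a; A → b; S → A X0; X0 → S TB; A → A X1; X1 → TB X2; X2 → A A; A → TB TB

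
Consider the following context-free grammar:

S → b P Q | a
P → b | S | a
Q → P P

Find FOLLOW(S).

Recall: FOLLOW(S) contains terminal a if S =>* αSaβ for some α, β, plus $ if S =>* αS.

We compute FOLLOW(S) using the standard algorithm.
FOLLOW(S) starts with {$}.
FIRST(P) = {a, b}
FIRST(Q) = {a, b}
FIRST(S) = {a, b}
FOLLOW(P) = {$, a, b}
FOLLOW(Q) = {$, a, b}
FOLLOW(S) = {$, a, b}
Therefore, FOLLOW(S) = {$, a, b}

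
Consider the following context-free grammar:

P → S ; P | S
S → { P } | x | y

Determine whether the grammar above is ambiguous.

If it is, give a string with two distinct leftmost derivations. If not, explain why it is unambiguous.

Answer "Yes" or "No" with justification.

No - the grammar is unambiguous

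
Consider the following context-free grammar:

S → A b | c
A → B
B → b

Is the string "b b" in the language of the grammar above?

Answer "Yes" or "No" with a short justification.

Yes - a valid derivation exists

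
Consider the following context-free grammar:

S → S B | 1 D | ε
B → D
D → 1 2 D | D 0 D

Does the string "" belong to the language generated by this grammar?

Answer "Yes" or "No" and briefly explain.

Yes - a valid derivation exists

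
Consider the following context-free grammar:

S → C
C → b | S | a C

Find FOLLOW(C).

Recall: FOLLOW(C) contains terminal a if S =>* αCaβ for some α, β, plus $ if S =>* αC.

We compute FOLLOW(C) using the standard algorithm.
FOLLOW(S) starts with {$}.
FIRST(C) = {a, b}
FIRST(S) = {a, b}
FOLLOW(C) = {$}
FOLLOW(S) = {$}
Therefore, FOLLOW(C) = {$}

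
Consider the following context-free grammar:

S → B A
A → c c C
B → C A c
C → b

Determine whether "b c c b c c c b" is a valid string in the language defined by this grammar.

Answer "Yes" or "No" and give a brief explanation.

Yes - a valid derivation exists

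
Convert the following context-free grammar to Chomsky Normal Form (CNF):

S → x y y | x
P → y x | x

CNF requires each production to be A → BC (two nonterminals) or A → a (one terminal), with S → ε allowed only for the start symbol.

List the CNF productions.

TX → x; TY → y; S → x; P → x; S → TX X0; X0 → TY TY; P → TY TX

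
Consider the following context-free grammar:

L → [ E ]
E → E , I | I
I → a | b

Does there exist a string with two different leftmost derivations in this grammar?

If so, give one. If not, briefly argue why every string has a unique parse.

No - every string in the language has a unique leftmost derivation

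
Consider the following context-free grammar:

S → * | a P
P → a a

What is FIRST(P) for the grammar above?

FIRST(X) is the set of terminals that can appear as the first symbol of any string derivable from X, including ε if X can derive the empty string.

We compute FIRST(P) using the standard algorithm.
FIRST(P) = {a}
FIRST(S) = {*, a}
Therefore, FIRST(P) = {a}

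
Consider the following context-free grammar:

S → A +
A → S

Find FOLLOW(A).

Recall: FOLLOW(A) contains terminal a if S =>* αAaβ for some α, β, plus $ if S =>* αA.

We compute FOLLOW(A) using the standard algorithm.
FOLLOW(S) starts with {$}.
FIRST(A) = {}
FIRST(S) = {}
FOLLOW(A) = {+}
FOLLOW(S) = {$, +}
Therefore, FOLLOW(A) = {+}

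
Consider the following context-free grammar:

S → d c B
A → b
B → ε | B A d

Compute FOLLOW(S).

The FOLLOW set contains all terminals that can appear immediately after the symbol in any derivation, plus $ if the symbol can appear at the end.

We compute FOLLOW(S) using the standard algorithm.
FOLLOW(S) starts with {$}.
FIRST(A) = {b}
FIRST(B) = {b, ε}
FIRST(S) = {d}
FOLLOW(A) = {d}
FOLLOW(B) = {$, b}
FOLLOW(S) = {$}
Therefore, FOLLOW(S) = {$}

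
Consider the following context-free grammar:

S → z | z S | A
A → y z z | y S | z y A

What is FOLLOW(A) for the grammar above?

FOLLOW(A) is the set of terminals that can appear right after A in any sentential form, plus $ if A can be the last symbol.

We compute FOLLOW(A) using the standard algorithm.
FOLLOW(S) starts with {$}.
FIRST(A) = {y, z}
FIRST(S) = {y, z}
FOLLOW(A) = {$}
FOLLOW(S) = {$}
Therefore, FOLLOW(A) = {$}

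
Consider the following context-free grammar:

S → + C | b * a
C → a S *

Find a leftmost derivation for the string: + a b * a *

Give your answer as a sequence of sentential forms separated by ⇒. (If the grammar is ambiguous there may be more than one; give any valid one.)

S ⇒ + C ⇒ + a S * ⇒ + a b * a *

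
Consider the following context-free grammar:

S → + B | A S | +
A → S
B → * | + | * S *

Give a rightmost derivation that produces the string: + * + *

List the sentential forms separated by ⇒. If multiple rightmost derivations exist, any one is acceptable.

S ⇒ + B ⇒ + * S * ⇒ + * + *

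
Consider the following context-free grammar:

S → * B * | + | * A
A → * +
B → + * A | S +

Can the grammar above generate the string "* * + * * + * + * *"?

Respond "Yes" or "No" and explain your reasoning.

No - no valid derivation exists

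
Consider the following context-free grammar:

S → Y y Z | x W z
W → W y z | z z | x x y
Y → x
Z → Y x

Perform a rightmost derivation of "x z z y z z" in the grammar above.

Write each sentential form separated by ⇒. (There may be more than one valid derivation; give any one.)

S ⇒ x W z ⇒ x W y z z ⇒ x z z y z z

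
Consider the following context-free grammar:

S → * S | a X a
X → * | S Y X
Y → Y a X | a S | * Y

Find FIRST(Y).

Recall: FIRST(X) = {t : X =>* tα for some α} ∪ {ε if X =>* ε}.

We compute FIRST(Y) using the standard algorithm.
FIRST(S) = {*, a}
FIRST(X) = {*, a}
FIRST(Y) = {*, a}
Therefore, FIRST(Y) = {*, a}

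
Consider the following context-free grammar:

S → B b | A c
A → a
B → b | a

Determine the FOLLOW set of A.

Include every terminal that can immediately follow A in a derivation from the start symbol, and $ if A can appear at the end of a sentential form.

We compute FOLLOW(A) using the standard algorithm.
FOLLOW(S) starts with {$}.
FIRST(A) = {a}
FIRST(B) = {a, b}
FIRST(S) = {a, b}
FOLLOW(A) = {c}
FOLLOW(B) = {b}
FOLLOW(S) = {$}
Therefore, FOLLOW(A) = {c}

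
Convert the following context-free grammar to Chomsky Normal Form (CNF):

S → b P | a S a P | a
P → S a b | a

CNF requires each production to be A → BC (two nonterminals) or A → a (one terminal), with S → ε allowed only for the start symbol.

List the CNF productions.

TB → b; TA → a; S → a; P → a; S → TB P; S → TA X0; X0 → S X1; X1 → TA P; P → S X2; X2 → TA TB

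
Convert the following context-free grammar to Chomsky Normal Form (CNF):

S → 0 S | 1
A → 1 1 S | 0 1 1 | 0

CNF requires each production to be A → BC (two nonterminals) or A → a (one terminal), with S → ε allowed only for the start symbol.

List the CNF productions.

T0 → 0; S → 1; T1 → 1; A → 0; S → T0 S; A → T1 X0; X0 → T1 S; A → T0 X1; X1 → T1 T1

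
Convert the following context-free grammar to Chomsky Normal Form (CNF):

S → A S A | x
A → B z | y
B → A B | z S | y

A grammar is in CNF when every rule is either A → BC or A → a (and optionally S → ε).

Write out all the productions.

S → x; TZ → z; A → y; B → y; S → A X0; X0 → S A; A → B TZ; B → A B; B → TZ S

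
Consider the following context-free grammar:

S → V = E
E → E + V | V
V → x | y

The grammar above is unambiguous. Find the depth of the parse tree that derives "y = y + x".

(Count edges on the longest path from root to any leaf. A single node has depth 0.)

4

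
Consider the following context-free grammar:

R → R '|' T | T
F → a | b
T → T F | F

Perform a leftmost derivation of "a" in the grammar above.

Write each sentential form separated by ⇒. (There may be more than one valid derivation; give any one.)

R ⇒ T ⇒ F ⇒ a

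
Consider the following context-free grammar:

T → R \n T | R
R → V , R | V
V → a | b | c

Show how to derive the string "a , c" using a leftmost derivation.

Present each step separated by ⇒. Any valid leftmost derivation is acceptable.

T ⇒ R ⇒ V , R ⇒ a , R ⇒ a , V ⇒ a , c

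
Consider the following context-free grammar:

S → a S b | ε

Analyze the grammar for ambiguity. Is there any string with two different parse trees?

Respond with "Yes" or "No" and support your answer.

No - the grammar is unambiguous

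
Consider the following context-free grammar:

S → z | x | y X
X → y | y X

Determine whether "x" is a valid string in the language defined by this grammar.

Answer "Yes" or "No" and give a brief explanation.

Yes - a valid derivation exists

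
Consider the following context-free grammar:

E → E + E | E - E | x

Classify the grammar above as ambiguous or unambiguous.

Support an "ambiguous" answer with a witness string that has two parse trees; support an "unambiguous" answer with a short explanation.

Ambiguous - the string 'x - x + x - x + x - x' has two distinct parse trees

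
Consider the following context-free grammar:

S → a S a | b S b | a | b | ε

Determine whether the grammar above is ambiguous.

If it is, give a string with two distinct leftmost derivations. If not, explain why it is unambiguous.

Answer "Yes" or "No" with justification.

No - the grammar is unambiguous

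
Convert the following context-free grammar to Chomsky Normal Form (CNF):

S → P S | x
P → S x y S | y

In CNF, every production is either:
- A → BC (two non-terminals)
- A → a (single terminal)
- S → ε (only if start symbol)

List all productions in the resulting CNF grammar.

S → x; TX → x; TY → y; P → y; S → P S; P → S X0; X0 → TX X1; X1 → TY S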